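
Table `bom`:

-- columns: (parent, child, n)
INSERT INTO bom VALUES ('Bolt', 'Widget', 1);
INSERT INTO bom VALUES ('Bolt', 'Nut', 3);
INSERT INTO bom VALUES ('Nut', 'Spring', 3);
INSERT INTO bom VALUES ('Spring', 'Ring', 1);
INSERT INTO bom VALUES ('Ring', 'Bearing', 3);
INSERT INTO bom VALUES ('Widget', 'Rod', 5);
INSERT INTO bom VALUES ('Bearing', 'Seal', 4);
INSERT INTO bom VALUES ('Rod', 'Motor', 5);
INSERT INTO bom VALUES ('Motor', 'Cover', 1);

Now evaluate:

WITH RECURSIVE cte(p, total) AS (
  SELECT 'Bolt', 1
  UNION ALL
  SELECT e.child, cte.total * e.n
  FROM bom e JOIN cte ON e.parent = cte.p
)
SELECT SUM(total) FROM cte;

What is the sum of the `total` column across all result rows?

Base: (Bolt, total=1).
Iteration 1: components of {Bolt} -> Nut = 1*3 = 3, Widget = 1*1 = 1.
Iteration 2: components of {Nut,Widget} -> Rod = 1*5 = 5, Spring = 3*3 = 9.
Iteration 3: components of {Rod,Spring} -> Motor = 5*5 = 25, Ring = 9*1 = 9.
Iteration 4: components of {Motor,Ring} -> Bearing = 9*3 = 27, Cover = 25*1 = 25.
Iteration 5: components of {Bearing,Cover} -> Seal = 27*4 = 108.
Iteration 6: no further components; recursion stops.
SUM(total) = 1 + 1 + 3 + 5 + 9 + 25 + 9 + 25 + 27 + 108 = 213.

213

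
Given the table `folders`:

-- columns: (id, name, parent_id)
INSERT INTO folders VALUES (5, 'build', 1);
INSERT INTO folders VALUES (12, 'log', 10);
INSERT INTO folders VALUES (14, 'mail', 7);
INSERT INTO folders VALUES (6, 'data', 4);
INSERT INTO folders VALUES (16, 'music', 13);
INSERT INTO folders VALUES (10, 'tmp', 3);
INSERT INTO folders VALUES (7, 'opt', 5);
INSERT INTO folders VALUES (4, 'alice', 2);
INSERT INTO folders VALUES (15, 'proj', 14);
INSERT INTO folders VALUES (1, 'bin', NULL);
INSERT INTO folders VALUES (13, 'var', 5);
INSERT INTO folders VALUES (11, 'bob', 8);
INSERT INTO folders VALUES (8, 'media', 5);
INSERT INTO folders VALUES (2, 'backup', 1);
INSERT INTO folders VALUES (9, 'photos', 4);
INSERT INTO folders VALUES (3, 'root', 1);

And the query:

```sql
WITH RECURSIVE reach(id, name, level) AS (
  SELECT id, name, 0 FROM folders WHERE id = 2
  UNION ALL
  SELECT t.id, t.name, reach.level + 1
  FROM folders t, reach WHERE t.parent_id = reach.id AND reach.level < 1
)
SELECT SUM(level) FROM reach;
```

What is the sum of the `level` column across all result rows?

1

Base: id=2 (backup) at level 0.
Iteration 1: rows with parent_id in {2} -> alice (id 4, level 1).
Iteration 2: level < 1 fails for all current rows; recursion stops.
SUM(level) = 0 + 1 = 1.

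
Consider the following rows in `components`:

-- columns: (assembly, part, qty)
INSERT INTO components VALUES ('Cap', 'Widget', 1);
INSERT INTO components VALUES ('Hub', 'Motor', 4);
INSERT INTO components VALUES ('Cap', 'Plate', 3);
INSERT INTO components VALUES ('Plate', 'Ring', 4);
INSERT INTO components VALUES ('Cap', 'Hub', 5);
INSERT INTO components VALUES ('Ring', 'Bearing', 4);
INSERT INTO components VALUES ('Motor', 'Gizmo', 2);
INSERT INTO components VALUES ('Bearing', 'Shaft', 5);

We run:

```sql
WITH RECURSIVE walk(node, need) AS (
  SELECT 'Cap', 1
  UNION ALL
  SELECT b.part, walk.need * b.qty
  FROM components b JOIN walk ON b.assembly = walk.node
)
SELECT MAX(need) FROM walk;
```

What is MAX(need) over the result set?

Base: (Cap, need=1).
Iteration 1: components of {Cap} -> Hub = 1*5 = 5, Plate = 1*3 = 3, Widget = 1*1 = 1.
Iteration 2: components of {Hub,Plate,Widget} -> Motor = 5*4 = 20, Ring = 3*4 = 12.
Iteration 3: components of {Motor,Ring} -> Bearing = 12*4 = 48, Gizmo = 20*2 = 40.
Iteration 4: components of {Bearing,Gizmo} -> Shaft = 48*5 = 240.
Iteration 5: no further components; recursion stops.
need values: 1, 5, 1, 3, 20, 12, 40, 48, 240; the maximum is 240.

240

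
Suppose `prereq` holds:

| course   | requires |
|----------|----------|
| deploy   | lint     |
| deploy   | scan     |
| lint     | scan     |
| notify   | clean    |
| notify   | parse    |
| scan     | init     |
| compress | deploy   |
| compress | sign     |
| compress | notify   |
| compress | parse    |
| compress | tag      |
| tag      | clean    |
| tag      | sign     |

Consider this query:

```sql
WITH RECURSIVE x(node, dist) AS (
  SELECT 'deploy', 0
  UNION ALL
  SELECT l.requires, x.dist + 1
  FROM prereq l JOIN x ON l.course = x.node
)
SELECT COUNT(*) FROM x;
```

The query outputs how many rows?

6

Base: (deploy, dist=0).
Iteration 1: edges from {deploy} -> (lint, dist=1), (scan, dist=1).
Iteration 2: edges from {lint,scan} -> (init, dist=2), (scan, dist=2).
Iteration 3: edges from {init,scan} -> (init, dist=3).
Iteration 4: no outgoing edges from {init}; recursion stops.
Total rows emitted: 6.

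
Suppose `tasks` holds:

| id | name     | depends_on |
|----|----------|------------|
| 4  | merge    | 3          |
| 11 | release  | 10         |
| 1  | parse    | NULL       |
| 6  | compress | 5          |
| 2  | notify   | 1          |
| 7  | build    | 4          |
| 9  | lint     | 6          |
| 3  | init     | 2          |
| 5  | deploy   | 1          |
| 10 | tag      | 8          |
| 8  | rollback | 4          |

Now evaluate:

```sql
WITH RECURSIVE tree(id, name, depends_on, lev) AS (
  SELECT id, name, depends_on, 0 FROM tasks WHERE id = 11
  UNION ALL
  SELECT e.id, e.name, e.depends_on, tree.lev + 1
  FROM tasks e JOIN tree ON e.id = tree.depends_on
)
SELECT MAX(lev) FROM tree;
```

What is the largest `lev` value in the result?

6

Base: id=11 (release), depends_on=10, lev 0.
Iteration 1: join on id=10 -> tag (id 10, depends_on=8, lev 1).
Iteration 2: join on id=8 -> rollback (id 8, depends_on=4, lev 2).
Iteration 3: join on id=4 -> merge (id 4, depends_on=3, lev 3).
Iteration 4: join on id=3 -> init (id 3, depends_on=2, lev 4).
Iteration 5: join on id=2 -> notify (id 2, depends_on=1, lev 5).
Iteration 6: join on id=1 -> parse (id 1, depends_on=NULL, lev 6).
Iteration 7: depends_on is NULL; no match; recursion stops.
lev values: 0, 1, 2, 3, 4, 5, 6; the maximum is 6.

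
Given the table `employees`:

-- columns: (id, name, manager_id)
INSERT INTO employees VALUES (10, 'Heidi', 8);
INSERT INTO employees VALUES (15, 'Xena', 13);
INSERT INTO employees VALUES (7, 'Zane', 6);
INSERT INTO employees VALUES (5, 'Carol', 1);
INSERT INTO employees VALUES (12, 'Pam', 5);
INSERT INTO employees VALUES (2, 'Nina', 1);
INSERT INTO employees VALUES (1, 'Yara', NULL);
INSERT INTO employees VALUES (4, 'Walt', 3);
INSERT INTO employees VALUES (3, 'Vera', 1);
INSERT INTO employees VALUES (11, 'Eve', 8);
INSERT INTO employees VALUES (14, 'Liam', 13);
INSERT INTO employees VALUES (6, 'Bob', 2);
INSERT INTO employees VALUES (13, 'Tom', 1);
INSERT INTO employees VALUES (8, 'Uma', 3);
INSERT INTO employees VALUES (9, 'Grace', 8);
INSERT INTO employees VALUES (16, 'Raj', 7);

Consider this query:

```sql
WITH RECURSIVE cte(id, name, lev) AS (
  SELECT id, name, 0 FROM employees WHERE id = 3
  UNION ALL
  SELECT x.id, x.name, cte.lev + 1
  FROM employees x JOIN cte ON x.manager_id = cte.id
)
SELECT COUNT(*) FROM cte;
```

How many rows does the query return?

Base: id=3 (Vera) at lev 0.
Iteration 1: rows with manager_id in {3} -> Walt (id 4, lev 1), Uma (id 8, lev 1).
Iteration 2: rows with manager_id in {4,8} -> Grace (id 9, lev 2), Heidi (id 10, lev 2), Eve (id 11, lev 2).
Iteration 3: no rows with manager_id in {9,10,11}; recursion stops.
Total rows emitted: 6.

6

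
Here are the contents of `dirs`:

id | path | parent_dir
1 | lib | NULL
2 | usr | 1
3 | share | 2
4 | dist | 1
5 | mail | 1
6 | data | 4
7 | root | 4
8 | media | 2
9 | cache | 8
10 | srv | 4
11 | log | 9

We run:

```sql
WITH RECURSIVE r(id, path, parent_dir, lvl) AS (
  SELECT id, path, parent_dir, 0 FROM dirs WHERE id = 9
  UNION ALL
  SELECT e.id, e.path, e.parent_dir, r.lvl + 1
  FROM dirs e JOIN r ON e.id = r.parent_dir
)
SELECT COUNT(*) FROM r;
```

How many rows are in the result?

4

Base: id=9 (cache), parent_dir=8, lvl 0.
Iteration 1: join on id=8 -> media (id 8, parent_dir=2, lvl 1).
Iteration 2: join on id=2 -> usr (id 2, parent_dir=1, lvl 2).
Iteration 3: join on id=1 -> lib (id 1, parent_dir=NULL, lvl 3).
Iteration 4: parent_dir is NULL; no match; recursion stops.
Total rows emitted: 4.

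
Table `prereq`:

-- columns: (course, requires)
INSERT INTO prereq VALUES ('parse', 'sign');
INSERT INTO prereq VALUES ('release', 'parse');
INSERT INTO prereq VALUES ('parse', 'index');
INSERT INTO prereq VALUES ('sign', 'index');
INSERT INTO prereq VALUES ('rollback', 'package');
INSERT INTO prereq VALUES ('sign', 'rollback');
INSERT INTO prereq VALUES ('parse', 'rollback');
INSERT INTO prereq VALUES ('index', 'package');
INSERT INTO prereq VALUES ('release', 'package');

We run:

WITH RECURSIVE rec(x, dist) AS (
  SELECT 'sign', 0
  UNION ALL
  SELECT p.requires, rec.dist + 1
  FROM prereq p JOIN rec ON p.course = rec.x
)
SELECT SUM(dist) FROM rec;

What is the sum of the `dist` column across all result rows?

Base: (sign, dist=0).
Iteration 1: edges from {sign} -> (index, dist=1), (rollback, dist=1).
Iteration 2: edges from {index,rollback} -> (package, dist=2) x2. [UNION ALL keeps all 2 new rows, including repeats]
Iteration 3: no outgoing edges from {package}; recursion stops.
SUM(dist) = 0 + 1 + 1 + 2 + 2 = 6.

6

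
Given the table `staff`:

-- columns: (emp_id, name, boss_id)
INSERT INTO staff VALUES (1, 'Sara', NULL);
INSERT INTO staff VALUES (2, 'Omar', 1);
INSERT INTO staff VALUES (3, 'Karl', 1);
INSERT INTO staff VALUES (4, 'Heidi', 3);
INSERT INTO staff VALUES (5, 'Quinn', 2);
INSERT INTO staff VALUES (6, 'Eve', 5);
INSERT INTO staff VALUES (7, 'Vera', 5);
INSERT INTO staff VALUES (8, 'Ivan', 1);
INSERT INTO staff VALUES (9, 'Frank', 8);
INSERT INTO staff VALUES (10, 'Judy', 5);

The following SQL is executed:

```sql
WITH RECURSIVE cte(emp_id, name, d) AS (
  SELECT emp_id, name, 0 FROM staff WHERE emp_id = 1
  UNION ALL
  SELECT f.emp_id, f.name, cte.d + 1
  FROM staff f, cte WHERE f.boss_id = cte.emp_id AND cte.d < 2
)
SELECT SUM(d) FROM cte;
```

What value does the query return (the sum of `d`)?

9

Base: emp_id=1 (Sara) at d 0.
Iteration 1: rows with boss_id in {1} -> Omar (id 2, d 1), Karl (id 3, d 1), Ivan (id 8, d 1).
Iteration 2: rows with boss_id in {2,3,8} -> Heidi (id 4, d 2), Quinn (id 5, d 2), Frank (id 9, d 2).
Iteration 3: d < 2 fails for all current rows; recursion stops.
SUM(d) = 0 + 1 + 1 + 1 + 2 + 2 + 2 = 9.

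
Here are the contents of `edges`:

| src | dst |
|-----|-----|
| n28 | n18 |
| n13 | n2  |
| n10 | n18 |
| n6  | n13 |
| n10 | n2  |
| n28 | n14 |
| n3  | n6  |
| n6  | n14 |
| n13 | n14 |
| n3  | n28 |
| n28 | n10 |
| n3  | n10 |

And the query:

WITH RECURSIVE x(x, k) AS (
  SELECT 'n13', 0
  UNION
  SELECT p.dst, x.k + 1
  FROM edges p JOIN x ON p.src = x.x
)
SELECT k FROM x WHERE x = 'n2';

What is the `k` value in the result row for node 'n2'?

Base: (n13, k=0).
Iteration 1: edges from {n13} -> (n14, k=1), (n2, k=1).
Iteration 2: no outgoing edges from {n14,n2}; recursion stops.

1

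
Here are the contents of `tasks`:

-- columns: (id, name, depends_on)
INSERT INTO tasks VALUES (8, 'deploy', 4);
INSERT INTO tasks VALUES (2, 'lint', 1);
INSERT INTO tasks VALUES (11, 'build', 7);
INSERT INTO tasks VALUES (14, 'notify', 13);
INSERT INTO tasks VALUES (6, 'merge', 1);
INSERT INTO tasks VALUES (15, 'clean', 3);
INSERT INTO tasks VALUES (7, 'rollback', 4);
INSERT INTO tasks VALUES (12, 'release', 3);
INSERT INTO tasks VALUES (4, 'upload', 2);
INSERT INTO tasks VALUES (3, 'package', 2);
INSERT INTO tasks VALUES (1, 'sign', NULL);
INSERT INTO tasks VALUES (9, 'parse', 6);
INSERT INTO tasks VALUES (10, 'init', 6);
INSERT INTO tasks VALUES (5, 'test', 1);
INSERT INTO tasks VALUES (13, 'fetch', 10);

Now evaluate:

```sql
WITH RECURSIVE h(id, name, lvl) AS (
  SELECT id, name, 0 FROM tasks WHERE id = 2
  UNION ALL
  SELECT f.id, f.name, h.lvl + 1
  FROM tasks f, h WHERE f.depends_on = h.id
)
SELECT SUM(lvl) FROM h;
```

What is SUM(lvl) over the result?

13

Base: id=2 (lint) at lvl 0.
Iteration 1: rows with depends_on in {2} -> package (id 3, lvl 1), upload (id 4, lvl 1).
Iteration 2: rows with depends_on in {3,4} -> rollback (id 7, lvl 2), deploy (id 8, lvl 2), release (id 12, lvl 2), clean (id 15, lvl 2).
Iteration 3: rows with depends_on in {7,8,12,15} -> build (id 11, lvl 3).
Iteration 4: no rows with depends_on in {11}; recursion stops.
SUM(lvl) = 0 + 1 + 1 + 2 + 2 + 2 + 2 + 3 = 13.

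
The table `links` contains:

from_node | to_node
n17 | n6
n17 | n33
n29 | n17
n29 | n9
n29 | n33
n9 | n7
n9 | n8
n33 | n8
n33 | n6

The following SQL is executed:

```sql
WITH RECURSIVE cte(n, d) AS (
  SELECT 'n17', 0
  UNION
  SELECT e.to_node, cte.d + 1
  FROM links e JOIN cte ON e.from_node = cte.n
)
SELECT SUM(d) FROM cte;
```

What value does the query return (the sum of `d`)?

Base: (n17, d=0).
Iteration 1: edges from {n17} -> (n33, d=1), (n6, d=1).
Iteration 2: edges from {n33,n6} -> (n6, d=2), (n8, d=2).
Iteration 3: no outgoing edges from {n6,n8}; recursion stops.
SUM(d) = 0 + 1 + 1 + 2 + 2 = 6.

6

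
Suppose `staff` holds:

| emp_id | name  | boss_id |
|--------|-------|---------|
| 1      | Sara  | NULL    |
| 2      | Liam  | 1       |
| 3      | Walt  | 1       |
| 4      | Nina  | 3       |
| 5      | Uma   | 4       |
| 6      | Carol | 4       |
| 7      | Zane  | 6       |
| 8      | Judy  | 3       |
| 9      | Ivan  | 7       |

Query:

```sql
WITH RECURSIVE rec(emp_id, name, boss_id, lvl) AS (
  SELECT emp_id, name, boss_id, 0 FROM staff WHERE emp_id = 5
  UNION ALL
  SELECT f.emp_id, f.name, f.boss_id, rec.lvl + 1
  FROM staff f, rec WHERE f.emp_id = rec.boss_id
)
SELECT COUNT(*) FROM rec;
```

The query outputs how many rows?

4

Base: emp_id=5 (Uma), boss_id=4, lvl 0.
Iteration 1: join on emp_id=4 -> Nina (id 4, boss_id=3, lvl 1).
Iteration 2: join on emp_id=3 -> Walt (id 3, boss_id=1, lvl 2).
Iteration 3: join on emp_id=1 -> Sara (id 1, boss_id=NULL, lvl 3).
Iteration 4: boss_id is NULL; no match; recursion stops.
Total rows emitted: 4.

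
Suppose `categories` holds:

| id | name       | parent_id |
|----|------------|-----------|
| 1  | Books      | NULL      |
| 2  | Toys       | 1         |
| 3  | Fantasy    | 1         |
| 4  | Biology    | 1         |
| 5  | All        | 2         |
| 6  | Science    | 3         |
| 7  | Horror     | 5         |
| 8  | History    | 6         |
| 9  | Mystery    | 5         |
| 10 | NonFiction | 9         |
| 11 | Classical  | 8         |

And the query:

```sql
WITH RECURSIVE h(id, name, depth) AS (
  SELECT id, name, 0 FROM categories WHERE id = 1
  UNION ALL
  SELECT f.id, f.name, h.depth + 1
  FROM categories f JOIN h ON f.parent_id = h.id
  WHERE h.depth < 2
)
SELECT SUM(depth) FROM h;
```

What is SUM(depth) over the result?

Base: id=1 (Books) at depth 0.
Iteration 1: rows with parent_id in {1} -> Toys (id 2, depth 1), Fantasy (id 3, depth 1), Biology (id 4, depth 1).
Iteration 2: rows with parent_id in {2,3,4} -> All (id 5, depth 2), Science (id 6, depth 2).
Iteration 3: depth < 2 fails for all current rows; recursion stops.
SUM(depth) = 0 + 1 + 1 + 1 + 2 + 2 = 7.

7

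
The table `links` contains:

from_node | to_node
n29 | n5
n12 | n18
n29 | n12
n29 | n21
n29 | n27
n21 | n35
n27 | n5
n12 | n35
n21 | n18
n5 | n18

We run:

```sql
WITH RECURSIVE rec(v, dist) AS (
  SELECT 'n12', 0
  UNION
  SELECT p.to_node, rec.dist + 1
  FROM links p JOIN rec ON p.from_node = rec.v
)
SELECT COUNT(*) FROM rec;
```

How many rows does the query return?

3

Base: (n12, dist=0).
Iteration 1: edges from {n12} -> (n18, dist=1), (n35, dist=1).
Iteration 2: no outgoing edges from {n18,n35}; recursion stops.
Total rows emitted: 3.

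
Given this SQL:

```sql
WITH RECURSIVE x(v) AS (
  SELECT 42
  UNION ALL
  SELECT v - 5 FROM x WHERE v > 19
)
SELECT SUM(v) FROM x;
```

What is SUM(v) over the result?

Base: v=42.
Iteration 1: 42 > 19 holds -> v = 42 - 5 = 37.
Iteration 2: 37 > 19 holds -> v = 37 - 5 = 32.
Iteration 3: 32 > 19 holds -> v = 32 - 5 = 27.
Iteration 4: 27 > 19 holds -> v = 27 - 5 = 22.
Iteration 5: 22 > 19 holds -> v = 22 - 5 = 17.
Iteration 6: 17 > 19 fails; recursion stops.
SUM(v) = 42 + 37 + 32 + 27 + 22 + 17 = 177.

177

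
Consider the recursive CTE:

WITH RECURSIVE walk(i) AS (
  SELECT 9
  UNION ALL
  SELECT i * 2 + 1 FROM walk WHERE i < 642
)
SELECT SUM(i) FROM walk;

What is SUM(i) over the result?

2542

Base: i=9.
Iteration 1: 9 < 642 holds -> i = 9 * 2 + 1 = 19.
Iteration 2: 19 < 642 holds -> i = 19 * 2 + 1 = 39.
Iteration 3: 39 < 642 holds -> i = 39 * 2 + 1 = 79.
Iteration 4: 79 < 642 holds -> i = 79 * 2 + 1 = 159.
Iteration 5: 159 < 642 holds -> i = 159 * 2 + 1 = 319.
Iteration 6: 319 < 642 holds -> i = 319 * 2 + 1 = 639.
Iteration 7: 639 < 642 holds -> i = 639 * 2 + 1 = 1279.
Iteration 8: 1279 < 642 fails; recursion stops.
SUM(i) = 9 + 19 + 39 + 79 + 159 + 319 + 639 + 1279 = 2542.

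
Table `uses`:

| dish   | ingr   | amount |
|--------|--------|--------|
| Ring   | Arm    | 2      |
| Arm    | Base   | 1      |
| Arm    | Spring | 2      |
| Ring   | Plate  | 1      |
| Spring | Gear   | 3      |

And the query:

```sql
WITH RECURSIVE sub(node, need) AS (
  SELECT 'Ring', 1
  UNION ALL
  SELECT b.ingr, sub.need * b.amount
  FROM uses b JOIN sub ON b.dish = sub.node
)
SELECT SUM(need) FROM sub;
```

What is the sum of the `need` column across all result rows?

22

Base: (Ring, need=1).
Iteration 1: components of {Ring} -> Arm = 1*2 = 2, Plate = 1*1 = 1.
Iteration 2: components of {Arm,Plate} -> Base = 2*1 = 2, Spring = 2*2 = 4.
Iteration 3: components of {Base,Spring} -> Gear = 4*3 = 12.
Iteration 4: no further components; recursion stops.
SUM(need) = 1 + 2 + 1 + 2 + 4 + 12 = 22.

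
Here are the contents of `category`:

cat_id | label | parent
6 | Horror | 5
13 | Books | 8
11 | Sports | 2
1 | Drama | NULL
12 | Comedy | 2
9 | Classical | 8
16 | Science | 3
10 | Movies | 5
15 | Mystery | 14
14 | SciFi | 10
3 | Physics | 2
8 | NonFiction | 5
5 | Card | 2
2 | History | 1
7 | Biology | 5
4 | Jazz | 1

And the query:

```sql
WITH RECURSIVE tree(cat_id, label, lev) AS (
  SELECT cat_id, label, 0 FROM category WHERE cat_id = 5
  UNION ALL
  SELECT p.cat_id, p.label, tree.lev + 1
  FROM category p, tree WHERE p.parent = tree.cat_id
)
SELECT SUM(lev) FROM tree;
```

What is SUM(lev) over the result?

13

Base: cat_id=5 (Card) at lev 0.
Iteration 1: rows with parent in {5} -> Horror (id 6, lev 1), Biology (id 7, lev 1), NonFiction (id 8, lev 1), Movies (id 10, lev 1).
Iteration 2: rows with parent in {6,7,8,10} -> Classical (id 9, lev 2), Books (id 13, lev 2), SciFi (id 14, lev 2).
Iteration 3: rows with parent in {9,13,14} -> Mystery (id 15, lev 3).
Iteration 4: no rows with parent in {15}; recursion stops.
SUM(lev) = 0 + 1 + 1 + 1 + 1 + 2 + 2 + 2 + 3 = 13.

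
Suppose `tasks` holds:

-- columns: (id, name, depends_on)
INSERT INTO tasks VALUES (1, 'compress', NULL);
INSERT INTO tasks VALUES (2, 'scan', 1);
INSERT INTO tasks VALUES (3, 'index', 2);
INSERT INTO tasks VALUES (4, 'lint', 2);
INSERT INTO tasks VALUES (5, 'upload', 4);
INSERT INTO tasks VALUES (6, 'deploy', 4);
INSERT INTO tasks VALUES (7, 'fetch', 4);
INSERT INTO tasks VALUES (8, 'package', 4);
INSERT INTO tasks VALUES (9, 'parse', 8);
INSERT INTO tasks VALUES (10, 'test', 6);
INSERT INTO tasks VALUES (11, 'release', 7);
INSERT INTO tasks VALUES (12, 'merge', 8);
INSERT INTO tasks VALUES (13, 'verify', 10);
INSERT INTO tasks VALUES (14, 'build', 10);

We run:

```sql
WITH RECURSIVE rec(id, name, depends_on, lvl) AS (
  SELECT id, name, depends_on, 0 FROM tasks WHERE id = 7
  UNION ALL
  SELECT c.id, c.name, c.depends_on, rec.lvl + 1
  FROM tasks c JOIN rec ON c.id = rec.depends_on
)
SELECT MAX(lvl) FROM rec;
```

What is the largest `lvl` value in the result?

3

Base: id=7 (fetch), depends_on=4, lvl 0.
Iteration 1: join on id=4 -> lint (id 4, depends_on=2, lvl 1).
Iteration 2: join on id=2 -> scan (id 2, depends_on=1, lvl 2).
Iteration 3: join on id=1 -> compress (id 1, depends_on=NULL, lvl 3).
Iteration 4: depends_on is NULL; no match; recursion stops.
lvl values: 0, 1, 2, 3; the maximum is 3.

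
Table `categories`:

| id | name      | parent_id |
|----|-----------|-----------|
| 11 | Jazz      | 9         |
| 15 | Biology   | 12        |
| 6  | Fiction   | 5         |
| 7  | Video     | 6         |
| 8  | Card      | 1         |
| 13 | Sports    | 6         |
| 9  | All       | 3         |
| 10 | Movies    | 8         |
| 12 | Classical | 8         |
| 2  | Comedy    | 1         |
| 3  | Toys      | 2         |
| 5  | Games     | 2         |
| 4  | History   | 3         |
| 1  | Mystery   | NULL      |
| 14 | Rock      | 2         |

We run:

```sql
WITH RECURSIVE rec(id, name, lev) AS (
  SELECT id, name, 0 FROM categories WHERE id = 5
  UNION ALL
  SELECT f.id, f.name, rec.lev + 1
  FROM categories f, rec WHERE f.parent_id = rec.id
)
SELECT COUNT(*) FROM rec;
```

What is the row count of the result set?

Base: id=5 (Games) at lev 0.
Iteration 1: rows with parent_id in {5} -> Fiction (id 6, lev 1).
Iteration 2: rows with parent_id in {6} -> Video (id 7, lev 2), Sports (id 13, lev 2).
Iteration 3: no rows with parent_id in {7,13}; recursion stops.
Total rows emitted: 4.

4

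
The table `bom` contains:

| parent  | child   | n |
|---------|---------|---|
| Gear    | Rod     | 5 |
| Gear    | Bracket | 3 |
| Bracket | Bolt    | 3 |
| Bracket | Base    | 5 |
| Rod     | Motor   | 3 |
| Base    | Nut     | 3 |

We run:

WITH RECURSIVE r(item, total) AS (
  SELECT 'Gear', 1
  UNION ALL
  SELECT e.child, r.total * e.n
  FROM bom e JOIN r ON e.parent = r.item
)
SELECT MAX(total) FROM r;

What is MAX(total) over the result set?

45

Base: (Gear, total=1).
Iteration 1: components of {Gear} -> Bracket = 1*3 = 3, Rod = 1*5 = 5.
Iteration 2: components of {Bracket,Rod} -> Base = 3*5 = 15, Bolt = 3*3 = 9, Motor = 5*3 = 15.
Iteration 3: components of {Base,Bolt,Motor} -> Nut = 15*3 = 45.
Iteration 4: no further components; recursion stops.
total values: 1, 5, 3, 15, 9, 15, 45; the maximum is 45.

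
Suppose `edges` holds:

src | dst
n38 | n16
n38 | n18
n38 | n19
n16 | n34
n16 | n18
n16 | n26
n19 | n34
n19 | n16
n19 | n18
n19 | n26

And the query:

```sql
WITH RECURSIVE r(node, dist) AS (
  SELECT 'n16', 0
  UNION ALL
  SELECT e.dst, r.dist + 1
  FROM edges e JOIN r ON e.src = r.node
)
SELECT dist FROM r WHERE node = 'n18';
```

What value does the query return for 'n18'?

Base: (n16, dist=0).
Iteration 1: edges from {n16} -> (n18, dist=1), (n26, dist=1), (n34, dist=1).
Iteration 2: no outgoing edges from {n18,n26,n34}; recursion stops.

1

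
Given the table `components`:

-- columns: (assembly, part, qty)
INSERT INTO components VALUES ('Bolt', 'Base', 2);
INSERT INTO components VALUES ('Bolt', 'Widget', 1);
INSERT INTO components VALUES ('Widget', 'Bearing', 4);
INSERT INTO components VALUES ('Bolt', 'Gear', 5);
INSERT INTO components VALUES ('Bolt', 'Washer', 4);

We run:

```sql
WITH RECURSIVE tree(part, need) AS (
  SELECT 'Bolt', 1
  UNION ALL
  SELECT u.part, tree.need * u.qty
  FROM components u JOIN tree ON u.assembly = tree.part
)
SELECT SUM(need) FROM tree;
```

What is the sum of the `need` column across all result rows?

Base: (Bolt, need=1).
Iteration 1: components of {Bolt} -> Base = 1*2 = 2, Gear = 1*5 = 5, Washer = 1*4 = 4, Widget = 1*1 = 1.
Iteration 2: components of {Base,Gear,Washer,Widget} -> Bearing = 1*4 = 4.
Iteration 3: no further components; recursion stops.
SUM(need) = 1 + 5 + 1 + 4 + 2 + 4 = 17.

17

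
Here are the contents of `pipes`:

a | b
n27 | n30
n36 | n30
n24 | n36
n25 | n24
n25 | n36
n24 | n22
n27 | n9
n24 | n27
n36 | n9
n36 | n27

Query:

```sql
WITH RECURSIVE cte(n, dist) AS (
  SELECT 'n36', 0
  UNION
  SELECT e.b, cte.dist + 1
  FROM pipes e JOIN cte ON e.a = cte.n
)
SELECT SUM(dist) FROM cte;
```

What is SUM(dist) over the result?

7

Base: (n36, dist=0).
Iteration 1: edges from {n36} -> (n27, dist=1), (n30, dist=1), (n9, dist=1).
Iteration 2: edges from {n27,n30,n9} -> (n30, dist=2), (n9, dist=2).
Iteration 3: no outgoing edges from {n30,n9}; recursion stops.
SUM(dist) = 0 + 1 + 1 + 1 + 2 + 2 = 7.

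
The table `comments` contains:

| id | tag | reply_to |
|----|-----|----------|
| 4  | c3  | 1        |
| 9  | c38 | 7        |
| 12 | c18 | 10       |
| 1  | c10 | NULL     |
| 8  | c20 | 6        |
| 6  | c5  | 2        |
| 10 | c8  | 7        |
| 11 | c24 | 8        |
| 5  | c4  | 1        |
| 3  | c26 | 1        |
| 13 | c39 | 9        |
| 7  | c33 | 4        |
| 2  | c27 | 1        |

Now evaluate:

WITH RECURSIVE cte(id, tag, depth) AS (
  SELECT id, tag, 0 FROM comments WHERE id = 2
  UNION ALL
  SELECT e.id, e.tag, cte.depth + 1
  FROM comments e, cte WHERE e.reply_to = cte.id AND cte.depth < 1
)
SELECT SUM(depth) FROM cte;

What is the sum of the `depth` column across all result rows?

Base: id=2 (c27) at depth 0.
Iteration 1: rows with reply_to in {2} -> c5 (id 6, depth 1).
Iteration 2: depth < 1 fails for all current rows; recursion stops.
SUM(depth) = 0 + 1 = 1.

1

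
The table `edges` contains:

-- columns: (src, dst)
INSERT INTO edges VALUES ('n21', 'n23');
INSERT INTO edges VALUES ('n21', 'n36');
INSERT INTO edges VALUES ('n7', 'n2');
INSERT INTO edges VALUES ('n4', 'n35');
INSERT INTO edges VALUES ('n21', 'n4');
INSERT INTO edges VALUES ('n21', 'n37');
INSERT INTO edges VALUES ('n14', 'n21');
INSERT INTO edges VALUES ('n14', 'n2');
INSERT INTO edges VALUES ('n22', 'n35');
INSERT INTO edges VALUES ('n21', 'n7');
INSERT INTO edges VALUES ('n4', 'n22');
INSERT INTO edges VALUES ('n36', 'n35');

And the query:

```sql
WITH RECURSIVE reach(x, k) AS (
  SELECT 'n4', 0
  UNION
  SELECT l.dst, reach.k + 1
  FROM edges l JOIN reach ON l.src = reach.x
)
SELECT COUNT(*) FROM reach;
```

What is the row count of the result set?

Base: (n4, k=0).
Iteration 1: edges from {n4} -> (n22, k=1), (n35, k=1).
Iteration 2: edges from {n22,n35} -> (n35, k=2).
Iteration 3: no outgoing edges from {n35}; recursion stops.
Total rows emitted: 4.

4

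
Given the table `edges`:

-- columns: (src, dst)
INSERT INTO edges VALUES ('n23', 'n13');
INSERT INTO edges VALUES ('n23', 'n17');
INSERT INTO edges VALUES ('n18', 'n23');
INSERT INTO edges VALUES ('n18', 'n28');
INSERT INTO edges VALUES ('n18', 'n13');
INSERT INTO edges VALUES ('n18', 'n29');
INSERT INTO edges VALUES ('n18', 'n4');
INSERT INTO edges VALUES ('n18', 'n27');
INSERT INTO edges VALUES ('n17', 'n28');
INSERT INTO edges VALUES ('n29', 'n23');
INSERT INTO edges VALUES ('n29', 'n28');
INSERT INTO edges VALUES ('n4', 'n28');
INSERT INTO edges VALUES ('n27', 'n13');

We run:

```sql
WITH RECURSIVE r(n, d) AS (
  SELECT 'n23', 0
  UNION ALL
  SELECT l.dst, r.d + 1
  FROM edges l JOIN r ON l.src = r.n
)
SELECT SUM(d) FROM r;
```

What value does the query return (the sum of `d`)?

4

Base: (n23, d=0).
Iteration 1: edges from {n23} -> (n13, d=1), (n17, d=1).
Iteration 2: edges from {n13,n17} -> (n28, d=2).
Iteration 3: no outgoing edges from {n28}; recursion stops.
SUM(d) = 0 + 1 + 1 + 2 = 4.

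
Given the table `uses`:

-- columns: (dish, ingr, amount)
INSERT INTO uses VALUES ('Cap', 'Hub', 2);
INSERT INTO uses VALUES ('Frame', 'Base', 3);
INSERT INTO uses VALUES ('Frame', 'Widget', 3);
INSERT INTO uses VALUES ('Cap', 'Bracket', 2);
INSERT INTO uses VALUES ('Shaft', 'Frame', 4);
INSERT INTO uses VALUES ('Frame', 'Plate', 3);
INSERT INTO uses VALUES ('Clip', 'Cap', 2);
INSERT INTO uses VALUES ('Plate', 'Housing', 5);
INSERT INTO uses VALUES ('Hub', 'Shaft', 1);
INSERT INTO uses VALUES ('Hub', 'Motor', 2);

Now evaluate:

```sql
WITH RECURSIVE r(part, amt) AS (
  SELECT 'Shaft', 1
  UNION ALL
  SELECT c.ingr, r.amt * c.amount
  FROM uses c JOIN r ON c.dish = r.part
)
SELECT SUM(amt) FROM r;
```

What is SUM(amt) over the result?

101

Base: (Shaft, amt=1).
Iteration 1: components of {Shaft} -> Frame = 1*4 = 4.
Iteration 2: components of {Frame} -> Base = 4*3 = 12, Plate = 4*3 = 12, Widget = 4*3 = 12.
Iteration 3: components of {Base,Plate,Widget} -> Housing = 12*5 = 60.
Iteration 4: no further components; recursion stops.
SUM(amt) = 1 + 4 + 12 + 12 + 12 + 60 = 101.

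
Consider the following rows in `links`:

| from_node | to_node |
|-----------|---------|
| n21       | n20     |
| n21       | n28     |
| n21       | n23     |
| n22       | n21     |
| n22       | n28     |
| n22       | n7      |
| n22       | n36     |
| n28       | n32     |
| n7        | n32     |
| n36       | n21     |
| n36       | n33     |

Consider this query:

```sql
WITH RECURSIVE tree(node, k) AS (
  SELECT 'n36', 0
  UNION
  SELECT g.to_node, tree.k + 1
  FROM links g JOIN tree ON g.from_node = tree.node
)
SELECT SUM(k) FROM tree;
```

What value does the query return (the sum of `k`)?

Base: (n36, k=0).
Iteration 1: edges from {n36} -> (n21, k=1), (n33, k=1).
Iteration 2: edges from {n21,n33} -> (n20, k=2), (n23, k=2), (n28, k=2).
Iteration 3: edges from {n20,n23,n28} -> (n32, k=3).
Iteration 4: no outgoing edges from {n32}; recursion stops.
SUM(k) = 0 + 1 + 1 + 2 + 2 + 2 + 3 = 11.

11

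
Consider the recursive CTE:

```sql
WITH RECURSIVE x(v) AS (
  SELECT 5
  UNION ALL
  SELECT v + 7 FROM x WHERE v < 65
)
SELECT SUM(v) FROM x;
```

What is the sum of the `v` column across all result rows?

365

Base: v=5.
Iteration 1: 5 < 65 holds -> v = 5 + 7 = 12.
Iteration 2: 12 < 65 holds -> v = 12 + 7 = 19.
Iteration 3: 19 < 65 holds -> v = 19 + 7 = 26.
Iteration 4: 26 < 65 holds -> v = 26 + 7 = 33.
Iteration 5: 33 < 65 holds -> v = 33 + 7 = 40.
Iteration 6: 40 < 65 holds -> v = 40 + 7 = 47.
Iteration 7: 47 < 65 holds -> v = 47 + 7 = 54.
Iteration 8: 54 < 65 holds -> v = 54 + 7 = 61.
Iteration 9: 61 < 65 holds -> v = 61 + 7 = 68.
Iteration 10: 68 < 65 fails; recursion stops.
SUM(v) = 5 + 12 + 19 + 26 + 33 + 40 + 47 + 54 + 61 + 68 = 365.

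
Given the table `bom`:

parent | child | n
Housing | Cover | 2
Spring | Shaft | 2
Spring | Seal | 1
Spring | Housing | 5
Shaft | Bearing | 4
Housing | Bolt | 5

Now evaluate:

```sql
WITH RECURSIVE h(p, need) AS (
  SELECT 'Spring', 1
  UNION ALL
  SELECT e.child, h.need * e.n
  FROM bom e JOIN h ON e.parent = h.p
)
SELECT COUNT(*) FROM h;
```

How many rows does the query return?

Base: (Spring, need=1).
Iteration 1: components of {Spring} -> Housing = 1*5 = 5, Seal = 1*1 = 1, Shaft = 1*2 = 2.
Iteration 2: components of {Housing,Seal,Shaft} -> Bearing = 2*4 = 8, Bolt = 5*5 = 25, Cover = 5*2 = 10.
Iteration 3: no further components; recursion stops.
Total rows emitted: 7.

7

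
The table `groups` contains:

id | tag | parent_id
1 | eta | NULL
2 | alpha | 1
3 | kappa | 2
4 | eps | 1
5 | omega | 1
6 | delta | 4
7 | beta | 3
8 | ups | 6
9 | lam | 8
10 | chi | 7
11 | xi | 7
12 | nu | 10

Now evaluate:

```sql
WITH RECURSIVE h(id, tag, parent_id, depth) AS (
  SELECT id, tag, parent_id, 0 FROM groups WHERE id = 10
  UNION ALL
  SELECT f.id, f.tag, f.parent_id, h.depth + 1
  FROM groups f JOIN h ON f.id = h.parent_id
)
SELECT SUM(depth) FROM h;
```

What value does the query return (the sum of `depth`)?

Base: id=10 (chi), parent_id=7, depth 0.
Iteration 1: join on id=7 -> beta (id 7, parent_id=3, depth 1).
Iteration 2: join on id=3 -> kappa (id 3, parent_id=2, depth 2).
Iteration 3: join on id=2 -> alpha (id 2, parent_id=1, depth 3).
Iteration 4: join on id=1 -> eta (id 1, parent_id=NULL, depth 4).
Iteration 5: parent_id is NULL; no match; recursion stops.
SUM(depth) = 0 + 1 + 2 + 3 + 4 = 10.

10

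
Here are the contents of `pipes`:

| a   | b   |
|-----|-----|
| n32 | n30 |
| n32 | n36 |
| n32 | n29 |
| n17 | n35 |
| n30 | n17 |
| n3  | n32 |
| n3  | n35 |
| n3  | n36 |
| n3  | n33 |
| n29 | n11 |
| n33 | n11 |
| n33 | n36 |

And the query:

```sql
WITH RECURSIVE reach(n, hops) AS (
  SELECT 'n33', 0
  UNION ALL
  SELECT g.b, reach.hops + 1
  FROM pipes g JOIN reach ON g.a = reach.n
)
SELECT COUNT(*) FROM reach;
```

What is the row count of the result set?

3

Base: (n33, hops=0).
Iteration 1: edges from {n33} -> (n11, hops=1), (n36, hops=1).
Iteration 2: no outgoing edges from {n11,n36}; recursion stops.
Total rows emitted: 3.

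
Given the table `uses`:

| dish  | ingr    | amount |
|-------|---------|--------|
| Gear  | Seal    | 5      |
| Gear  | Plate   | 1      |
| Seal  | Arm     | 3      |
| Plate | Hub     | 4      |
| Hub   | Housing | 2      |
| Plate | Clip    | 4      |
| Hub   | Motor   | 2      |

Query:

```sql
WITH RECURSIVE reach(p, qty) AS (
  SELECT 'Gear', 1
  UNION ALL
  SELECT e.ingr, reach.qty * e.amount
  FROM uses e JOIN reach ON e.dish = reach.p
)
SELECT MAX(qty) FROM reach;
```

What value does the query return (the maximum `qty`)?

Base: (Gear, qty=1).
Iteration 1: components of {Gear} -> Plate = 1*1 = 1, Seal = 1*5 = 5.
Iteration 2: components of {Plate,Seal} -> Arm = 5*3 = 15, Clip = 1*4 = 4, Hub = 1*4 = 4.
Iteration 3: components of {Arm,Clip,Hub} -> Housing = 4*2 = 8, Motor = 4*2 = 8.
Iteration 4: no further components; recursion stops.
qty values: 1, 5, 1, 15, 4, 4, 8, 8; the maximum is 15.

15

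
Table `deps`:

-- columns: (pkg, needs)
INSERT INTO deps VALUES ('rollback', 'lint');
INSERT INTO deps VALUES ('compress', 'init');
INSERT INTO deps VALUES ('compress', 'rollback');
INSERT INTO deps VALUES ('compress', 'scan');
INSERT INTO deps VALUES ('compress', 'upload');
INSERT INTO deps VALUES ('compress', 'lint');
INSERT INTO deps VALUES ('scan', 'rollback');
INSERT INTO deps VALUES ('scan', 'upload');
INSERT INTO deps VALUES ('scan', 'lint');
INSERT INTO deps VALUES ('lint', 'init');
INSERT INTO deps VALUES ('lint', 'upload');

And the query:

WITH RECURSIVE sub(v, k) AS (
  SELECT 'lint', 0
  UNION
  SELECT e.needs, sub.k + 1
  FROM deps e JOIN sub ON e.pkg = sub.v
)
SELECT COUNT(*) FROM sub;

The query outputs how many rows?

3

Base: (lint, k=0).
Iteration 1: edges from {lint} -> (init, k=1), (upload, k=1).
Iteration 2: no outgoing edges from {init,upload}; recursion stops.
Total rows emitted: 3.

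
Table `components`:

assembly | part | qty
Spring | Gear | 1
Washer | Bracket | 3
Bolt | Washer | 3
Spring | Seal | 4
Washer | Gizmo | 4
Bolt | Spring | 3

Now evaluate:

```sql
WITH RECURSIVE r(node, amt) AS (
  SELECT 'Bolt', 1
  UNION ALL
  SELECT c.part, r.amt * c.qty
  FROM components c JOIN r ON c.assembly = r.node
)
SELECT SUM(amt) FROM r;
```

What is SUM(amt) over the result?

Base: (Bolt, amt=1).
Iteration 1: components of {Bolt} -> Spring = 1*3 = 3, Washer = 1*3 = 3.
Iteration 2: components of {Spring,Washer} -> Bracket = 3*3 = 9, Gear = 3*1 = 3, Gizmo = 3*4 = 12, Seal = 3*4 = 12.
Iteration 3: no further components; recursion stops.
SUM(amt) = 1 + 3 + 3 + 12 + 3 + 9 + 12 = 43.

43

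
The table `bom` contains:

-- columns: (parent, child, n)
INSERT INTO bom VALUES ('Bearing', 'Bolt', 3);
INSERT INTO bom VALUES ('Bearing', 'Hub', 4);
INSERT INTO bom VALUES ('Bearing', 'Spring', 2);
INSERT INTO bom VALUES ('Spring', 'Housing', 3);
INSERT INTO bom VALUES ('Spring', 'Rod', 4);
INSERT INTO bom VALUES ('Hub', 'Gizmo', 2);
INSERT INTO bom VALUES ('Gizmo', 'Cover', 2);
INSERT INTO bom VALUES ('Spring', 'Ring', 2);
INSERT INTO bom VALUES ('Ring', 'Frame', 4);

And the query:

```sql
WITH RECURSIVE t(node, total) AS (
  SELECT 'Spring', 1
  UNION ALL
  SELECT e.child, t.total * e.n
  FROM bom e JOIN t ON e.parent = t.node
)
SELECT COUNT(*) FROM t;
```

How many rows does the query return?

5

Base: (Spring, total=1).
Iteration 1: components of {Spring} -> Housing = 1*3 = 3, Ring = 1*2 = 2, Rod = 1*4 = 4.
Iteration 2: components of {Housing,Ring,Rod} -> Frame = 2*4 = 8.
Iteration 3: no further components; recursion stops.
Total rows emitted: 5.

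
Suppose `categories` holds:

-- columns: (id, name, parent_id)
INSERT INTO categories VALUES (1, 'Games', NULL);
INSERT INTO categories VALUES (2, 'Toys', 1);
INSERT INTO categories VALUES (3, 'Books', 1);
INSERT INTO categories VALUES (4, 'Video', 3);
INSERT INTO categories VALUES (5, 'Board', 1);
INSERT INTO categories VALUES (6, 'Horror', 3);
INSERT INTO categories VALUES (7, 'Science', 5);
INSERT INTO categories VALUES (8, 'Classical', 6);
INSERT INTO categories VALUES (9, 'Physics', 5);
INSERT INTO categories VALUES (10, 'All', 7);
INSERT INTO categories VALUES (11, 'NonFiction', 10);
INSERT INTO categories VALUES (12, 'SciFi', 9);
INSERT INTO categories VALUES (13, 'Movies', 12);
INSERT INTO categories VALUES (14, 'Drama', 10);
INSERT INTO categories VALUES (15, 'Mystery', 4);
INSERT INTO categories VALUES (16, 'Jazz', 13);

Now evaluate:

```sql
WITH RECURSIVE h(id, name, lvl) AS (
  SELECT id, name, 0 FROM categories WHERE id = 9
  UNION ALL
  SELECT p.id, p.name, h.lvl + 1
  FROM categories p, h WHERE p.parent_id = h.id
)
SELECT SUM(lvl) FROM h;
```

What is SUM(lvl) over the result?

6

Base: id=9 (Physics) at lvl 0.
Iteration 1: rows with parent_id in {9} -> SciFi (id 12, lvl 1).
Iteration 2: rows with parent_id in {12} -> Movies (id 13, lvl 2).
Iteration 3: rows with parent_id in {13} -> Jazz (id 16, lvl 3).
Iteration 4: no rows with parent_id in {16}; recursion stops.
SUM(lvl) = 0 + 1 + 2 + 3 = 6.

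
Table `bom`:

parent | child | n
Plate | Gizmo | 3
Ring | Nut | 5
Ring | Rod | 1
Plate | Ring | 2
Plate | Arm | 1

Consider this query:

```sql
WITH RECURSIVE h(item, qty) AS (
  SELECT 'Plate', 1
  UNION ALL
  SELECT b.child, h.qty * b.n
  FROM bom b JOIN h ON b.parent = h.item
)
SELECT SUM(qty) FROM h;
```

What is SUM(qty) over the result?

19

Base: (Plate, qty=1).
Iteration 1: components of {Plate} -> Arm = 1*1 = 1, Gizmo = 1*3 = 3, Ring = 1*2 = 2.
Iteration 2: components of {Arm,Gizmo,Ring} -> Nut = 2*5 = 10, Rod = 2*1 = 2.
Iteration 3: no further components; recursion stops.
SUM(qty) = 1 + 2 + 1 + 3 + 10 + 2 = 19.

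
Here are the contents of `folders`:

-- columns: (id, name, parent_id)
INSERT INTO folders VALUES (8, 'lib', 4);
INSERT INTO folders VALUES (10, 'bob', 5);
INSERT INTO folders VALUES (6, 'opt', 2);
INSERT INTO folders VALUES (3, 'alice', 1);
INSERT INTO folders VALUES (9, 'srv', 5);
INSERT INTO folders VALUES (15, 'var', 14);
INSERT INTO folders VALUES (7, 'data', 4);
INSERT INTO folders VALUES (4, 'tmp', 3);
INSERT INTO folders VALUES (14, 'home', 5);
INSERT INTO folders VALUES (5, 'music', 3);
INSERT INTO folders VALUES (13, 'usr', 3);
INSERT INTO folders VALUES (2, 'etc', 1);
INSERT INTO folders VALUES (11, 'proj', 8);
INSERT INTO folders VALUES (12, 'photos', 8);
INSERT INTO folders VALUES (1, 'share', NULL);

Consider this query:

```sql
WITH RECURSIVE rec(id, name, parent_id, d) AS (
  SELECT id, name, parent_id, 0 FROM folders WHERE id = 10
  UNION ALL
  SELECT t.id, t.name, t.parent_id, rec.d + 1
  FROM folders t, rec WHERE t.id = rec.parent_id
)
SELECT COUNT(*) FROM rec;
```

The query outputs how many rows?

4

Base: id=10 (bob), parent_id=5, d 0.
Iteration 1: join on id=5 -> music (id 5, parent_id=3, d 1).
Iteration 2: join on id=3 -> alice (id 3, parent_id=1, d 2).
Iteration 3: join on id=1 -> share (id 1, parent_id=NULL, d 3).
Iteration 4: parent_id is NULL; no match; recursion stops.
Total rows emitted: 4.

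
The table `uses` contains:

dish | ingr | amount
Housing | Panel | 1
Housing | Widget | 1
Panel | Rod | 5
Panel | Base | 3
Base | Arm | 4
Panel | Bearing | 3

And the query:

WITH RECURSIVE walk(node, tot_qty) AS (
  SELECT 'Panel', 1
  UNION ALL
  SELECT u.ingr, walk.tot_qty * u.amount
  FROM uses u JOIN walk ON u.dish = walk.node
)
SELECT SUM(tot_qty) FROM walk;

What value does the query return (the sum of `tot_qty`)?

Base: (Panel, tot_qty=1).
Iteration 1: components of {Panel} -> Base = 1*3 = 3, Bearing = 1*3 = 3, Rod = 1*5 = 5.
Iteration 2: components of {Base,Bearing,Rod} -> Arm = 3*4 = 12.
Iteration 3: no further components; recursion stops.
SUM(tot_qty) = 1 + 5 + 3 + 3 + 12 = 24.

24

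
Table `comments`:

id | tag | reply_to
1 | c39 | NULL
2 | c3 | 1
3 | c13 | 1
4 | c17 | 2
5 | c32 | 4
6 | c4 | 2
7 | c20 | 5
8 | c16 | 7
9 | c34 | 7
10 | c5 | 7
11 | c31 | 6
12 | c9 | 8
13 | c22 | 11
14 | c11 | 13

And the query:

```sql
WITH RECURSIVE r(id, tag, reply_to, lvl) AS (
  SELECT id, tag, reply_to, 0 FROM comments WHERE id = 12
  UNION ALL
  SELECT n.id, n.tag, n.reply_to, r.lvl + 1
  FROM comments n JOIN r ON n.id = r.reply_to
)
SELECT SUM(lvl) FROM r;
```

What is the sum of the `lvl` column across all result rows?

21

Base: id=12 (c9), reply_to=8, lvl 0.
Iteration 1: join on id=8 -> c16 (id 8, reply_to=7, lvl 1).
Iteration 2: join on id=7 -> c20 (id 7, reply_to=5, lvl 2).
Iteration 3: join on id=5 -> c32 (id 5, reply_to=4, lvl 3).
Iteration 4: join on id=4 -> c17 (id 4, reply_to=2, lvl 4).
Iteration 5: join on id=2 -> c3 (id 2, reply_to=1, lvl 5).
Iteration 6: join on id=1 -> c39 (id 1, reply_to=NULL, lvl 6).
Iteration 7: reply_to is NULL; no match; recursion stops.
SUM(lvl) = 0 + 1 + 2 + 3 + 4 + 5 + 6 = 21.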